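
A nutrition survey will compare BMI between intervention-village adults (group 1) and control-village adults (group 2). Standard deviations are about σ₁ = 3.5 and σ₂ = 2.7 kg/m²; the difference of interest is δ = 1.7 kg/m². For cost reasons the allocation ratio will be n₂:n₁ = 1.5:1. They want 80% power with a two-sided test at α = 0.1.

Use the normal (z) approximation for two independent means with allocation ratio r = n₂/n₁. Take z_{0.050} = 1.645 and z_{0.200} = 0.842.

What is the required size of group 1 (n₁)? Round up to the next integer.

n₁ = 37

n₁ = (z_{α/2} + z_β)² · (σ₁² + σ₂²/r) / δ²
   = (1.645 + 0.842)² · (3.5² + 2.7²/1.5) / 1.7²
   = 6.1852 · (12.25 + 4.86) / 2.89
   = 6.1852 · 17.11 / 2.89
   = 36.62
Round up → n₁ = 37; n₂ = r·n₁ = 1.5 × 37 = 56.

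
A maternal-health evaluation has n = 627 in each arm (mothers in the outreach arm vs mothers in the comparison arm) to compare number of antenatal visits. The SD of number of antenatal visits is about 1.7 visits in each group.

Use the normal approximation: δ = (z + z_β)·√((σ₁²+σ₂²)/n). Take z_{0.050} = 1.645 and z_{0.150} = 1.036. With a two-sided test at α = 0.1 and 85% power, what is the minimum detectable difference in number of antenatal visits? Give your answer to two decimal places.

Minimum detectable difference ≈ 0.26 visits

δ = (z_{α/2} + z_β) · √((σ₁²+σ₂²)/n)
  = (1.645 + 1.036) · √(5.78/627)
  = 2.681 · √0.00922
  = 2.681 · 0.0960
  = 0.2574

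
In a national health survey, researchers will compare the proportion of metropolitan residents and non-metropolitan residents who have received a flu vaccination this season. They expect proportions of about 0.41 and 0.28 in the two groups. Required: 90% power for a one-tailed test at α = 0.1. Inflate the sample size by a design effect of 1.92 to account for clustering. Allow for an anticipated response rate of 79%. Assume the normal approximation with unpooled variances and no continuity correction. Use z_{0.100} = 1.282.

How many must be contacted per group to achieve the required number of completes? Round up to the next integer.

n = (z_α + z_β)² · [p₁(1−p₁) + p₂(1−p₂)] / (p₁ − p₂)²
  = (1.282 + 1.282)² · (0.41·0.59 + 0.28·0.72) / (0.13)²
  = (2.564)² · (0.2419 + 0.2016) / 0.0169
  = 6.5741 · 0.4435 / 0.0169
  = 172.52
Design effect: 1.92 × 172.52 = 331.24.
Adjust for 79% response: 331.24 / 0.79 = 419.29.
Round up → n = 420 per group.

n = 420 per group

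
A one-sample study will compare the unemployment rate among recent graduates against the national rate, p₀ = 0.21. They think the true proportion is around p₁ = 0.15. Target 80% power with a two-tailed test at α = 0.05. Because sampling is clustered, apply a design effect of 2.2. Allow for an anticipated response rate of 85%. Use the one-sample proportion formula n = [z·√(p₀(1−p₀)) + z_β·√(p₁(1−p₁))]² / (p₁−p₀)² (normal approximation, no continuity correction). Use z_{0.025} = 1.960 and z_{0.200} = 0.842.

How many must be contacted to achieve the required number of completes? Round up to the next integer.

n = [z_{α/2}·√(p₀q₀) + z_β·√(p₁q₁)]² / (p₁ − p₀)²
  = [1.960·√(0.21·0.79) + 0.842·√(0.15·0.85)]² / (-0.06)²
  = [1.960·0.4073 + 0.842·0.3571]² / 0.0036
  = [1.0990]² / 0.0036
  = 335.49
Design effect: 2.2 × 335.49 = 738.07.
Adjust for 85% response: 738.07 / 0.85 = 868.32.
Round up → n = 869.

n = 869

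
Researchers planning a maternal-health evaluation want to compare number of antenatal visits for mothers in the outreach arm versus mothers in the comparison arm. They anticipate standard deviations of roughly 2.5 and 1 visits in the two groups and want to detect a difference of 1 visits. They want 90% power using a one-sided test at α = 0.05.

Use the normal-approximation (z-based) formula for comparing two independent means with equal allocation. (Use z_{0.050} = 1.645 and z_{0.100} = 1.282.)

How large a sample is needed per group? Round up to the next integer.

n = (z_α + z_β)² · (σ₁² + σ₂²) / δ²
  = (1.645 + 1.282)² · (2.5² + 1² = 7.25) / 1²
  = 8.5673 · 7.25 / 1
  = 62.11
Round up → n = 63 per group.

n = 63 per group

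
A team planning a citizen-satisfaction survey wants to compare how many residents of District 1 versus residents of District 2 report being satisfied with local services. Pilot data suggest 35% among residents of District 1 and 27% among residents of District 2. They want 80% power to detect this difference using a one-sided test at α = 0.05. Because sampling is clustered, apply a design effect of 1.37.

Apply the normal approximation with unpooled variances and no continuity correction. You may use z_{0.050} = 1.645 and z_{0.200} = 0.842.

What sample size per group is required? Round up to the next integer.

n = 563 per group

n = (z_α + z_β)² · [p₁(1−p₁) + p₂(1−p₂)] / (p₁ − p₂)²
  = (1.645 + 0.842)² · (0.35·0.65 + 0.27·0.73) / (0.08)²
  = (2.487)² · (0.2275 + 0.1971) / 0.0064
  = 6.1852 · 0.4246 / 0.0064
  = 410.35
Design effect: 1.37 × 410.35 = 562.18.
Round up → n = 563 per group.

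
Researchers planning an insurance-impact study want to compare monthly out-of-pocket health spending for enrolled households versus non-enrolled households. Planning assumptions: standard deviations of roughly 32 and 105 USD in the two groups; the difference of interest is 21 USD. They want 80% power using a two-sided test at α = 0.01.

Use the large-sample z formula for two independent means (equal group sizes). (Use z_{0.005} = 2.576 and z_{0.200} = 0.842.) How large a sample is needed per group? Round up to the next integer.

n = 320 per group

n = (z_{α/2} + z_β)² · (σ₁² + σ₂²) / δ²
  = (2.576 + 0.842)² · (32² + 105² = 12049) / 21²
  = 11.6827 · 12049 / 441
  = 319.20
Round up → n = 320 per group.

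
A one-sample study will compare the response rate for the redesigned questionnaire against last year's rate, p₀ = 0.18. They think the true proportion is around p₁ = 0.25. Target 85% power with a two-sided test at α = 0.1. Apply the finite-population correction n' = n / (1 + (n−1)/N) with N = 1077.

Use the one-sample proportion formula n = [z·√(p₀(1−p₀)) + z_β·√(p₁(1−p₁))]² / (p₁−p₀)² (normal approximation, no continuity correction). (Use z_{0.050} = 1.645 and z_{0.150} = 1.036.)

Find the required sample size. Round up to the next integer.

n = [z_{α/2}·√(p₀q₀) + z_β·√(p₁q₁)]² / (p₁ − p₀)²
  = [1.645·√(0.18·0.82) + 1.036·√(0.25·0.75)]² / (0.07)²
  = [1.645·0.3842 + 1.036·0.4330]² / 0.0049
  = [1.0806]² / 0.0049
  = 238.30
Finite-population correction (N = 1077): 238.30 / (1 + (238.30 − 1)/1077) = 195.27.
Round up → n = 196.

n = 196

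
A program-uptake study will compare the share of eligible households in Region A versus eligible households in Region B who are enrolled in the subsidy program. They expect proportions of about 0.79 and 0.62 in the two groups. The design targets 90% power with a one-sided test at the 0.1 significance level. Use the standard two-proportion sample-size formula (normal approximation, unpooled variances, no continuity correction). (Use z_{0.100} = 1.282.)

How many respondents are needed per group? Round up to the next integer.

n = 92 per group

n = (z_α + z_β)² · [p₁(1−p₁) + p₂(1−p₂)] / (p₁ − p₂)²
  = (1.282 + 1.282)² · (0.79·0.21 + 0.62·0.38) / (0.17)²
  = (2.564)² · (0.1659 + 0.2356) / 0.0289
  = 6.5741 · 0.4015 / 0.0289
  = 91.33
Round up → n = 92 per group.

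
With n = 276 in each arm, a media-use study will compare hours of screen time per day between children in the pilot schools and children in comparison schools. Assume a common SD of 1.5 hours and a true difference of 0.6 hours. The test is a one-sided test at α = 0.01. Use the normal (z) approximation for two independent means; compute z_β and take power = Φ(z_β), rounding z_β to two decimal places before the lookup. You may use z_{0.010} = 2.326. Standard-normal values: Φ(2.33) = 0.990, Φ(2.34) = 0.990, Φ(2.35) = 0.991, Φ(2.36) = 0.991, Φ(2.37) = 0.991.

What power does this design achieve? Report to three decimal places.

z_β = δ·√(n/(σ₁²+σ₂²)) − z_α
    = 0.6 · √(276/4.5) − 2.326
    = 0.6 · 7.83156 − 2.326
    = 4.6989 − 2.326 = 2.3729 → 2.37
Power = Φ(2.37) = 0.991.

Power ≈ 0.991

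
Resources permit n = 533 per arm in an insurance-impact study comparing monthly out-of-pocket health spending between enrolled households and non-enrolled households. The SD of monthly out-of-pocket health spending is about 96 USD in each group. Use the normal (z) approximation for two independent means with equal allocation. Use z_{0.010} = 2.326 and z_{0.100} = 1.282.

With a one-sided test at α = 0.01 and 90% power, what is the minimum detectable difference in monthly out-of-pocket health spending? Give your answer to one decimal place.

δ = (z_α + z_β) · √((σ₁²+σ₂²)/n)
  = (2.326 + 1.282) · √(18432/533)
  = 3.608 · √34.5816
  = 3.608 · 5.8806
  = 21.2173

Minimum detectable difference ≈ 21.2 USD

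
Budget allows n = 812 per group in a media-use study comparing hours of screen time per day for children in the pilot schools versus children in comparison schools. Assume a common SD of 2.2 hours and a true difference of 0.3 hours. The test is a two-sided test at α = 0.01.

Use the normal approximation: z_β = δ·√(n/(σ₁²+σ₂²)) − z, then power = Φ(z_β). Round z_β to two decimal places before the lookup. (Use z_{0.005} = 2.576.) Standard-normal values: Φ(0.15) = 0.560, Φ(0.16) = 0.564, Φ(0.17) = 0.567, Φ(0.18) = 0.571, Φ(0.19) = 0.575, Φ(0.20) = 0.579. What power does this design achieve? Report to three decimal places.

z_β = δ·√(n/(σ₁²+σ₂²)) − z_{α/2}
    = 0.3 · √(812/9.68) − 2.576
    = 0.3 · 9.15884 − 2.576
    = 2.7477 − 2.576 = 0.1717 → 0.17
Power = Φ(0.17) = 0.567.

Power ≈ 0.567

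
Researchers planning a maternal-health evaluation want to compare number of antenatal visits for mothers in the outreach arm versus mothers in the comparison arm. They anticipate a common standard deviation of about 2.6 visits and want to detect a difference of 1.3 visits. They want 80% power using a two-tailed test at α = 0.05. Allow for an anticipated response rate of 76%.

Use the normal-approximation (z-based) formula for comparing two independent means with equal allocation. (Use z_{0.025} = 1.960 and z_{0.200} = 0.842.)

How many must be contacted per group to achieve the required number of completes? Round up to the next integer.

n = 83 per group

n = (z_{α/2} + z_β)² · (σ₁² + σ₂²) / δ²
  = (1.960 + 0.842)² · (2·2.6² = 13.52) / 1.3²
  = 7.8512 · 13.52 / 1.69
  = 62.81
Adjust for 76% response: 62.81 / 0.76 = 82.64.
Round up → n = 83 per group.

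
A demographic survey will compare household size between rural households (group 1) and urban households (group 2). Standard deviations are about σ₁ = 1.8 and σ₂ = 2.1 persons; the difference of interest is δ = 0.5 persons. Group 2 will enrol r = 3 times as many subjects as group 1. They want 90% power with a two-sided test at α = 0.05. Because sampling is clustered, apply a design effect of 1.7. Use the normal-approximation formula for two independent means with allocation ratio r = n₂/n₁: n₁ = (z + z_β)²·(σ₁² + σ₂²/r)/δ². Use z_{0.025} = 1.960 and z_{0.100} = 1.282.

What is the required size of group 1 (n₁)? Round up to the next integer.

n₁ = 337

n₁ = (z_{α/2} + z_β)² · (σ₁² + σ₂²/r) / δ²
   = (1.960 + 1.282)² · (1.8² + 2.1²/3) / 0.5²
   = 10.5106 · (3.24 + 1.47) / 0.25
   = 10.5106 · 4.71 / 0.25
   = 198.02
Design effect: 1.7 × 198.02 = 336.63.
Round up → n₁ = 337; n₂ = r·n₁ = 3 × 337 = 1011.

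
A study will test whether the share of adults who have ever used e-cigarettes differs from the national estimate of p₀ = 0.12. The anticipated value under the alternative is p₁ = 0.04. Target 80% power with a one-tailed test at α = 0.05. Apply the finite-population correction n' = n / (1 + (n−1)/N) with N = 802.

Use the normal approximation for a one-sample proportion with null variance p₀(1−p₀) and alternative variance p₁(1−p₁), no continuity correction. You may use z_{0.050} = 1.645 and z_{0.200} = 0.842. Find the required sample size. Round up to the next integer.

n = [z_α·√(p₀q₀) + z_β·√(p₁q₁)]² / (p₁ − p₀)²
  = [1.645·√(0.12·0.88) + 0.842·√(0.04·0.96)]² / (-0.08)²
  = [1.645·0.3250 + 0.842·0.1960]² / 0.0064
  = [0.6996]² / 0.0064
  = 76.47
Finite-population correction (N = 802): 76.47 / (1 + (76.47 − 1)/802) = 69.89.
Round up → n = 70.

n = 70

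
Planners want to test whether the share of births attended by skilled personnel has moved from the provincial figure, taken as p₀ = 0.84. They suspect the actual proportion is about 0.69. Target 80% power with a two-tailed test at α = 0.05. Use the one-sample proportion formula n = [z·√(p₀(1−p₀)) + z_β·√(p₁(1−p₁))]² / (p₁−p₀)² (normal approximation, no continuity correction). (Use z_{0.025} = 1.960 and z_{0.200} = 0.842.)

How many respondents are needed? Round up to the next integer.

n = 55

n = [z_{α/2}·√(p₀q₀) + z_β·√(p₁q₁)]² / (p₁ − p₀)²
  = [1.960·√(0.84·0.16) + 0.842·√(0.69·0.31)]² / (-0.15)²
  = [1.960·0.3666 + 0.842·0.4625]² / 0.0225
  = [1.1080]² / 0.0225
  = 54.56
Round up → n = 55.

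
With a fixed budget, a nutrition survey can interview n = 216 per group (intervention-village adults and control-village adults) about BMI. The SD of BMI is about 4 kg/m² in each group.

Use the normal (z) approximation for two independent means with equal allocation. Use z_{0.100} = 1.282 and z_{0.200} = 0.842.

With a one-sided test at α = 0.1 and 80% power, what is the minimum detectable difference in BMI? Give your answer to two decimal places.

Minimum detectable difference ≈ 0.82 kg/m²

δ = (z_α + z_β) · √((σ₁²+σ₂²)/n)
  = (1.282 + 0.842) · √(32/216)
  = 2.124 · √0.14815
  = 2.124 · 0.3849
  = 0.8175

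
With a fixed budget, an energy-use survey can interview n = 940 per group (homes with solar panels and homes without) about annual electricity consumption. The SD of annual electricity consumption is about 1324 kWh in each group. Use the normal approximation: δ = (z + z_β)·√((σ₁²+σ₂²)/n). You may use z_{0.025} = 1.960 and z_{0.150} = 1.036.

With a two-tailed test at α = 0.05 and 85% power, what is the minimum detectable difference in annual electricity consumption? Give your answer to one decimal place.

δ = (z_{α/2} + z_β) · √((σ₁²+σ₂²)/n)
  = (1.960 + 1.036) · √(3505952/940)
  = 2.996 · √3729.7
  = 2.996 · 61.0716
  = 182.9704

Minimum detectable difference ≈ 183.0 kWh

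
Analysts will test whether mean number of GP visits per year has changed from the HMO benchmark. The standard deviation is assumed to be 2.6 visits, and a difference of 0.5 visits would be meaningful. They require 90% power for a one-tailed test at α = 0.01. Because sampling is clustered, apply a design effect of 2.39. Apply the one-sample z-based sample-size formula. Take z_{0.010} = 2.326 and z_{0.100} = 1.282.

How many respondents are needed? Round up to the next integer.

n = 842

n = (z_α + z_β)² · σ² / δ²
  = (2.326 + 1.282)² · 2.6² / 0.5²
  = 13.0177 · 6.76 / 0.25
  = 352.00
Design effect: 2.39 × 352.00 = 841.27.
Round up → n = 842.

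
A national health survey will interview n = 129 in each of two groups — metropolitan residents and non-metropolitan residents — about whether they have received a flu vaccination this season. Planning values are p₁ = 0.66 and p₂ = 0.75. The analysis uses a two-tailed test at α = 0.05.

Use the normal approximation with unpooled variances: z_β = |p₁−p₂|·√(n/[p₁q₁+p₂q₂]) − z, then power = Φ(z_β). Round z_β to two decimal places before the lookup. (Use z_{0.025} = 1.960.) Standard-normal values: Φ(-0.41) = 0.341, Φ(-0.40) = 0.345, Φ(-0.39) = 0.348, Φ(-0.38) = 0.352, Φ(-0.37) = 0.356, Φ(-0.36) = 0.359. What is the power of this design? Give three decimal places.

Power ≈ 0.356

z_β = |p₁−p₂|·√(n/[p₁q₁+p₂q₂]) − z_{α/2}
    = 0.09 · √(129/0.4119) − 1.960
    = 0.09 · 17.6970 − 1.960
    = 1.5927 − 1.960 = -0.3673 → -0.37
Power = Φ(-0.37) = 0.356.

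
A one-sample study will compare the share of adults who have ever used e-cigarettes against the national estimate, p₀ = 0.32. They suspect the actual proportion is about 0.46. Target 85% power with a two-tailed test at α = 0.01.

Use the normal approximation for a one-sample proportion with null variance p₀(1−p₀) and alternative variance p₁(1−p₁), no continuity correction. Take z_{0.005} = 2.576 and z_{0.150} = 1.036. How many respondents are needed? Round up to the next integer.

n = [z_{α/2}·√(p₀q₀) + z_β·√(p₁q₁)]² / (p₁ − p₀)²
  = [2.576·√(0.32·0.68) + 1.036·√(0.46·0.54)]² / (0.14)²
  = [2.576·0.4665 + 1.036·0.4984]² / 0.0196
  = [1.7180]² / 0.0196
  = 150.58
Round up → n = 151.

n = 151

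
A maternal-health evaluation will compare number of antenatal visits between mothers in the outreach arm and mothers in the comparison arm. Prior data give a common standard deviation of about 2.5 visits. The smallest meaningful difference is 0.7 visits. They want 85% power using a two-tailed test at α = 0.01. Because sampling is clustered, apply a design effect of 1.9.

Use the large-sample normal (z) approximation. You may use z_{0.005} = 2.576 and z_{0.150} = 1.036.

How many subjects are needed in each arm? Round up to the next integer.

n = 633 per group

n = (z_{α/2} + z_β)² · (σ₁² + σ₂²) / δ²
  = (2.576 + 1.036)² · (2·2.5² = 12.5) / 0.7²
  = 13.0465 · 12.5 / 0.49
  = 332.82
Design effect: 1.9 × 332.82 = 632.36.
Round up → n = 633 per group.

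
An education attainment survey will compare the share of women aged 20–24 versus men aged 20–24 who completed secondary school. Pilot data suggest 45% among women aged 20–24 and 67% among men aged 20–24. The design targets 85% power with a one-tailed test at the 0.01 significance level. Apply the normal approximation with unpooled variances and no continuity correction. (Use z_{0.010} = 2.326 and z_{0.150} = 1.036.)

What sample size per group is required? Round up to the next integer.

n = (z_α + z_β)² · [p₁(1−p₁) + p₂(1−p₂)] / (p₁ − p₂)²
  = (2.326 + 1.036)² · (0.45·0.55 + 0.67·0.33) / (-0.22)²
  = (3.362)² · (0.2475 + 0.2211) / 0.0484
  = 11.3030 · 0.4686 / 0.0484
  = 109.43
Round up → n = 110 per group.

n = 110 per group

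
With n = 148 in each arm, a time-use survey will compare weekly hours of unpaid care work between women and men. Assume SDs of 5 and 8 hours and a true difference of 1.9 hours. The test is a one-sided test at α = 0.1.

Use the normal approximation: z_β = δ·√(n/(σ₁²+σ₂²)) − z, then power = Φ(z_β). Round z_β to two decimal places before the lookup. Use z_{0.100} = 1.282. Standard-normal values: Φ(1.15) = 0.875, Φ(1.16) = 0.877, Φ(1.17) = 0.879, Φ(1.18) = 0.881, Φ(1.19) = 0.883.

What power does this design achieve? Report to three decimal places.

Power ≈ 0.879

z_β = δ·√(n/(σ₁²+σ₂²)) − z_α
    = 1.9 · √(148/89) − 1.282
    = 1.9 · 1.28954 − 1.282
    = 2.4501 − 1.282 = 1.1681 → 1.17
Power = Φ(1.17) = 0.879.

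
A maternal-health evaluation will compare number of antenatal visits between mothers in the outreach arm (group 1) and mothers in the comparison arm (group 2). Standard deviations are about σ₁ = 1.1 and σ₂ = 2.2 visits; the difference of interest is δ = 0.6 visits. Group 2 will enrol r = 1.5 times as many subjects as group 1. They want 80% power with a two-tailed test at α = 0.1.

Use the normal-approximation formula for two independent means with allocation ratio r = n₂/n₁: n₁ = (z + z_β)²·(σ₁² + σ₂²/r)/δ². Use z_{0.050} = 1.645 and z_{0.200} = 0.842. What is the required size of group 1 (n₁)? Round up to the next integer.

n₁ = (z_{α/2} + z_β)² · (σ₁² + σ₂²/r) / δ²
   = (1.645 + 0.842)² · (1.1² + 2.2²/1.5) / 0.6²
   = 6.1852 · (1.21 + 3.2267) / 0.36
   = 6.1852 · 4.4367 / 0.36
   = 76.23
Round up → n₁ = 77; n₂ = r·n₁ = 1.5 × 77 = 116.

n₁ = 77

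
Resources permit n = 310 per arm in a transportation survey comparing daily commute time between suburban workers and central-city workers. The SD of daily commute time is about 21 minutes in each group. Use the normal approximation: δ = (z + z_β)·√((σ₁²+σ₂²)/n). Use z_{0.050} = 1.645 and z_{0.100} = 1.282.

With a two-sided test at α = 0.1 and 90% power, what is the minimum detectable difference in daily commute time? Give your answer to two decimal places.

δ = (z_{α/2} + z_β) · √((σ₁²+σ₂²)/n)
  = (1.645 + 1.282) · √(882/310)
  = 2.927 · √2.8452
  = 2.927 · 1.6868
  = 4.9371

Minimum detectable difference ≈ 4.94 minutes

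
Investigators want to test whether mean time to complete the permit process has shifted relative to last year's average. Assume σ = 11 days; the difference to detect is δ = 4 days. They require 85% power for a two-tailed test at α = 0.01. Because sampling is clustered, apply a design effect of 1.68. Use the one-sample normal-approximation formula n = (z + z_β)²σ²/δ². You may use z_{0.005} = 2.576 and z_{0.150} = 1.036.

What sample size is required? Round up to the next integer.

n = (z_{α/2} + z_β)² · σ² / δ²
  = (2.576 + 1.036)² · 11² / 4²
  = 13.0465 · 121 / 16
  = 98.66
Design effect: 1.68 × 98.66 = 165.76.
Round up → n = 166.

n = 166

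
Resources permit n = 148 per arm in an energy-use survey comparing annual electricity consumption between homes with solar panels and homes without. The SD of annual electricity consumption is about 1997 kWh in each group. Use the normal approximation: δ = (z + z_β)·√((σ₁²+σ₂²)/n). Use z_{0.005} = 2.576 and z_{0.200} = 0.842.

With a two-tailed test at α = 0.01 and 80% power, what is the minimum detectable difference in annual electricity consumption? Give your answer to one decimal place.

δ = (z_{α/2} + z_β) · √((σ₁²+σ₂²)/n)
  = (2.576 + 0.842) · √(7976018/148)
  = 3.418 · √53892.0
  = 3.418 · 232.1465
  = 793.4769

Minimum detectable difference ≈ 793.5 kWh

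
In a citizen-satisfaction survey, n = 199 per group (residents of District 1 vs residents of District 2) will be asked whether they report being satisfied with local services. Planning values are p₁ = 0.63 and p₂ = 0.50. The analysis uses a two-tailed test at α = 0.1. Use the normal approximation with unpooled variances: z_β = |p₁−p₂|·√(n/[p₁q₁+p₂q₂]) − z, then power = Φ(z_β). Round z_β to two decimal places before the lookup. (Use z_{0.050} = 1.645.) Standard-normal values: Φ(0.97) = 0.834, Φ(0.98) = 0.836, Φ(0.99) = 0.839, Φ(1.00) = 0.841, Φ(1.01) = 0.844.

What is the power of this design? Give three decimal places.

Power ≈ 0.839

z_β = |p₁−p₂|·√(n/[p₁q₁+p₂q₂]) − z_{α/2}
    = 0.13 · √(199/0.4831) − 1.645
    = 0.13 · 20.2959 − 1.645
    = 2.6385 − 1.645 = 0.9935 → 0.99
Power = Φ(0.99) = 0.839.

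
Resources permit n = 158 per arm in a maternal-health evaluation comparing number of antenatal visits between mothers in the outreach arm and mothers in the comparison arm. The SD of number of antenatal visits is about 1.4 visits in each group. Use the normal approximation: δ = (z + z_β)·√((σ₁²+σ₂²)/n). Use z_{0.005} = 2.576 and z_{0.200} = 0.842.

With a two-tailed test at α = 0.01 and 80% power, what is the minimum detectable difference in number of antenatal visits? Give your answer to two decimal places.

Minimum detectable difference ≈ 0.54 visits

δ = (z_{α/2} + z_β) · √((σ₁²+σ₂²)/n)
  = (2.576 + 0.842) · √(3.92/158)
  = 3.418 · √0.02481
  = 3.418 · 0.1575
  = 0.5384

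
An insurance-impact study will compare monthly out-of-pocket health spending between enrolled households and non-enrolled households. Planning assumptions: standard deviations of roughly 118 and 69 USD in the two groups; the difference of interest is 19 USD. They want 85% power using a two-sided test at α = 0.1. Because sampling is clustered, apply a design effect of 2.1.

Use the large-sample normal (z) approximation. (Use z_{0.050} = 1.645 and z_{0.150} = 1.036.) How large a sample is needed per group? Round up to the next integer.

n = 782 per group

n = (z_{α/2} + z_β)² · (σ₁² + σ₂²) / δ²
  = (1.645 + 1.036)² · (118² + 69² = 18685) / 19²
  = 7.1878 · 18685 / 361
  = 372.03
Design effect: 2.1 × 372.03 = 781.27.
Round up → n = 782 per group.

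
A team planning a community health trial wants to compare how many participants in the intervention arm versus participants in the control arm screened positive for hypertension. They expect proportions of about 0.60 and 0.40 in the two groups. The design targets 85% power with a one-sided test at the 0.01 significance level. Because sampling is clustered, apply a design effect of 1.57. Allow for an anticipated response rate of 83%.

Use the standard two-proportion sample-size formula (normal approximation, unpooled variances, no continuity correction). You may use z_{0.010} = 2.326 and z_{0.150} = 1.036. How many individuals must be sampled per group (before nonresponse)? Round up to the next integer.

n = (z_α + z_β)² · [p₁(1−p₁) + p₂(1−p₂)] / (p₁ − p₂)²
  = (2.326 + 1.036)² · (0.60·0.40 + 0.40·0.60) / (0.20)²
  = (3.362)² · (0.2400 + 0.2400) / 0.0400
  = 11.3030 · 0.4800 / 0.0400
  = 135.64
Design effect: 1.57 × 135.64 = 212.95.
Adjust for 83% response: 212.95 / 0.83 = 256.57.
Round up → n = 257 per group.

n = 257 per group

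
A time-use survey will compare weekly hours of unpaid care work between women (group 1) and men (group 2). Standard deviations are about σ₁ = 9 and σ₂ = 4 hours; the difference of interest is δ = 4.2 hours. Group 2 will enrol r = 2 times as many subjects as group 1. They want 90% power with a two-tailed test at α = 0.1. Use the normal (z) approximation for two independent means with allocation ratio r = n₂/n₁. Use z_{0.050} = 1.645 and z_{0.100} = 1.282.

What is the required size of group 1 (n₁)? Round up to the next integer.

n₁ = (z_{α/2} + z_β)² · (σ₁² + σ₂²/r) / δ²
   = (1.645 + 1.282)² · (9² + 4²/2) / 4.2²
   = 8.5673 · (81 + 8) / 17.64
   = 8.5673 · 89 / 17.64
   = 43.23
Round up → n₁ = 44; n₂ = r·n₁ = 2 × 44 = 88.

n₁ = 44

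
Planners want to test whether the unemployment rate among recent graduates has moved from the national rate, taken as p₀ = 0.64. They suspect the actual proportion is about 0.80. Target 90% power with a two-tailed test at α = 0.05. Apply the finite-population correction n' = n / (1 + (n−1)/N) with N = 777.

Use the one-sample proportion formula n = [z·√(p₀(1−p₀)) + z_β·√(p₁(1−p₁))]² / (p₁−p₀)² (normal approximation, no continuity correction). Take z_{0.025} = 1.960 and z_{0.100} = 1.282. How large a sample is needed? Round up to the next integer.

n = [z_{α/2}·√(p₀q₀) + z_β·√(p₁q₁)]² / (p₁ − p₀)²
  = [1.960·√(0.64·0.36) + 1.282·√(0.80·0.20)]² / (0.16)²
  = [1.960·0.4800 + 1.282·0.4000]² / 0.0256
  = [1.4536]² / 0.0256
  = 82.54
Finite-population correction (N = 777): 82.54 / (1 + (82.54 − 1)/777) = 74.70.
Round up → n = 75.

n = 75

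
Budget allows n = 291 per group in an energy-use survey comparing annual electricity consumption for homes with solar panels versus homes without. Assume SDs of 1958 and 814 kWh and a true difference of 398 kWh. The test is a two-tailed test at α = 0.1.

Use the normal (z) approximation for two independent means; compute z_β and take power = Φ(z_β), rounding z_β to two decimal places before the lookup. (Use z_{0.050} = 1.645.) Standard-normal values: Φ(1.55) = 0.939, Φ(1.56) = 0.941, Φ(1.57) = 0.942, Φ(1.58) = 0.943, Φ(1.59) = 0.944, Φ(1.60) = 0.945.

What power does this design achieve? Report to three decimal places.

Power ≈ 0.941

z_β = δ·√(n/(σ₁²+σ₂²)) − z_{α/2}
    = 398 · √(291/4496360) − 1.645
    = 398 · 0.00804 − 1.645
    = 3.2018 − 1.645 = 1.5568 → 1.56
Power = Φ(1.56) = 0.941.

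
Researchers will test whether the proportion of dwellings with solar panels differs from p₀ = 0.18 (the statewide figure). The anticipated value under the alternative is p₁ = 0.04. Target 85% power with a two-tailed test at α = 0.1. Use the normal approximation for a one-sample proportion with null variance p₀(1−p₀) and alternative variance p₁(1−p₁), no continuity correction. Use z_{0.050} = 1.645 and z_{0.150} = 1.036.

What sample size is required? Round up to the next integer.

n = [z_{α/2}·√(p₀q₀) + z_β·√(p₁q₁)]² / (p₁ − p₀)²
  = [1.645·√(0.18·0.82) + 1.036·√(0.04·0.96)]² / (-0.14)²
  = [1.645·0.3842 + 1.036·0.1960]² / 0.0196
  = [0.8350]² / 0.0196
  = 35.57
Round up → n = 36.

n = 36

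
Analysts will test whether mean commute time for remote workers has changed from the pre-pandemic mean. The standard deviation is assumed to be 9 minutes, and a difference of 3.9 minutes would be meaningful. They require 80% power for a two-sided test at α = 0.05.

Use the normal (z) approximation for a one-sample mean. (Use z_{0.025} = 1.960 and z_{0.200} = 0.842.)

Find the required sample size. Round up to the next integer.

n = (z_{α/2} + z_β)² · σ² / δ²
  = (1.960 + 0.842)² · 9² / 3.9²
  = 7.8512 · 81 / 15.21
  = 41.81
Round up → n = 42.

n = 42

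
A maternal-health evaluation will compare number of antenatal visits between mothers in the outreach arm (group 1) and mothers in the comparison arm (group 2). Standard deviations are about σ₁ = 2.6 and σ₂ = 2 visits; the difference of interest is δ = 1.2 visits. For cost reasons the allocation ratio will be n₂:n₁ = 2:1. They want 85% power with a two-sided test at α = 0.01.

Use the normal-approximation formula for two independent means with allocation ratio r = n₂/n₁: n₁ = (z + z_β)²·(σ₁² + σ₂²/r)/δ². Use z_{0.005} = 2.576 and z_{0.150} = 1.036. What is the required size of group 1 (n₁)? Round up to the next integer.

n₁ = (z_{α/2} + z_β)² · (σ₁² + σ₂²/r) / δ²
   = (2.576 + 1.036)² · (2.6² + 2²/2) / 1.2²
   = 13.0465 · (6.76 + 2) / 1.44
   = 13.0465 · 8.76 / 1.44
   = 79.37
Round up → n₁ = 80; n₂ = r·n₁ = 2 × 80 = 160.

n₁ = 80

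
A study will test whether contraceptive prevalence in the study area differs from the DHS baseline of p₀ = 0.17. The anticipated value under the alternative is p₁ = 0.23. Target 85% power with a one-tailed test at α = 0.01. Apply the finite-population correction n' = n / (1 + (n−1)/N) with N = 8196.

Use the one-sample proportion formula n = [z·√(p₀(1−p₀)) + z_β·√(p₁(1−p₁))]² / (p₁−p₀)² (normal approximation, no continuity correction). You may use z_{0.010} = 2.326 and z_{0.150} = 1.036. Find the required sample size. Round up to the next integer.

n = [z_α·√(p₀q₀) + z_β·√(p₁q₁)]² / (p₁ − p₀)²
  = [2.326·√(0.17·0.83) + 1.036·√(0.23·0.77)]² / (0.06)²
  = [2.326·0.3756 + 1.036·0.4208]² / 0.0036
  = [1.3097]² / 0.0036
  = 476.48
Finite-population correction (N = 8196): 476.48 / (1 + (476.48 − 1)/8196) = 450.35.
Round up → n = 451.

n = 451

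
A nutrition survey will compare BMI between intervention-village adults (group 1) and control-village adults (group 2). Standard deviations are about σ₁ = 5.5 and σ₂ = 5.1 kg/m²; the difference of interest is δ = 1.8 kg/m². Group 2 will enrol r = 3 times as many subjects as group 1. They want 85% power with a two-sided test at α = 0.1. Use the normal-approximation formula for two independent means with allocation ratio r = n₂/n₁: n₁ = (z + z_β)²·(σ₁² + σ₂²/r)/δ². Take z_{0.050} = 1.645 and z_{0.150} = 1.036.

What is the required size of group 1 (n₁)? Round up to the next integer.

n₁ = (z_{α/2} + z_β)² · (σ₁² + σ₂²/r) / δ²
   = (1.645 + 1.036)² · (5.5² + 5.1²/3) / 1.8²
   = 7.1878 · (30.25 + 8.67) / 3.24
   = 7.1878 · 38.92 / 3.24
   = 86.34
Round up → n₁ = 87; n₂ = r·n₁ = 3 × 87 = 261.

n₁ = 87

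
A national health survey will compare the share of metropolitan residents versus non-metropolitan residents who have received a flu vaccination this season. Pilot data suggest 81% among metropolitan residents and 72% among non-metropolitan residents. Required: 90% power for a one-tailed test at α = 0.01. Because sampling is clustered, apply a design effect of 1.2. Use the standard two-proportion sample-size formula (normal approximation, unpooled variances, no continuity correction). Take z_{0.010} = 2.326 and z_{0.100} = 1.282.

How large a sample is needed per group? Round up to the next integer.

n = 686 per group

n = (z_α + z_β)² · [p₁(1−p₁) + p₂(1−p₂)] / (p₁ − p₂)²
  = (2.326 + 1.282)² · (0.81·0.19 + 0.72·0.28) / (0.09)²
  = (3.608)² · (0.1539 + 0.2016) / 0.0081
  = 13.0177 · 0.3555 / 0.0081
  = 571.33
Design effect: 1.2 × 571.33 = 685.60.
Round up → n = 686 per group.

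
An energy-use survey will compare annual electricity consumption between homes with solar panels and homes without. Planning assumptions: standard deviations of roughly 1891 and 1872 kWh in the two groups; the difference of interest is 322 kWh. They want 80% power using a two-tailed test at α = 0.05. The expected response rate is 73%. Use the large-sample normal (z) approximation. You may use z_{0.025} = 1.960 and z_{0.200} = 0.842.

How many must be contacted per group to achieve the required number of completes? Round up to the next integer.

n = (z_{α/2} + z_β)² · (σ₁² + σ₂²) / δ²
  = (1.960 + 0.842)² · (1891² + 1872² = 7080265) / 322²
  = 7.8512 · 7080265 / 103684
  = 536.13
Adjust for 73% response: 536.13 / 0.73 = 734.43.
Round up → n = 735 per group.

n = 735 per group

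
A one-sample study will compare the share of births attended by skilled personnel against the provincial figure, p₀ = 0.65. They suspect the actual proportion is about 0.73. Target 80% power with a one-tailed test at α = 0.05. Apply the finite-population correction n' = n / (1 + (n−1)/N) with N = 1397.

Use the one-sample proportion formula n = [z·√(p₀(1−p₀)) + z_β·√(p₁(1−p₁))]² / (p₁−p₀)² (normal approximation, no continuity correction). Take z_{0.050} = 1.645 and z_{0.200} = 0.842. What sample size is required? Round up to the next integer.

n = [z_α·√(p₀q₀) + z_β·√(p₁q₁)]² / (p₁ − p₀)²
  = [1.645·√(0.65·0.35) + 0.842·√(0.73·0.27)]² / (0.08)²
  = [1.645·0.4770 + 0.842·0.4440]² / 0.0064
  = [1.1584]² / 0.0064
  = 209.68
Finite-population correction (N = 1397): 209.68 / (1 + (209.68 − 1)/1397) = 182.43.
Round up → n = 183.

n = 183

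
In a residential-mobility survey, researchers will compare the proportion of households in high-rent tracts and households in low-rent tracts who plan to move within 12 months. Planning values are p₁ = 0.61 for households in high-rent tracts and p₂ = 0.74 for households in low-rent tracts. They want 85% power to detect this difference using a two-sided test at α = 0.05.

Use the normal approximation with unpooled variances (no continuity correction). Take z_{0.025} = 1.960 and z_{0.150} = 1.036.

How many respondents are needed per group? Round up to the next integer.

n = (z_{α/2} + z_β)² · [p₁(1−p₁) + p₂(1−p₂)] / (p₁ − p₂)²
  = (1.960 + 1.036)² · (0.61·0.39 + 0.74·0.26) / (-0.13)²
  = (2.996)² · (0.2379 + 0.1924) / 0.0169
  = 8.9760 · 0.4303 / 0.0169
  = 228.54
Round up → n = 229 per group.

n = 229 per group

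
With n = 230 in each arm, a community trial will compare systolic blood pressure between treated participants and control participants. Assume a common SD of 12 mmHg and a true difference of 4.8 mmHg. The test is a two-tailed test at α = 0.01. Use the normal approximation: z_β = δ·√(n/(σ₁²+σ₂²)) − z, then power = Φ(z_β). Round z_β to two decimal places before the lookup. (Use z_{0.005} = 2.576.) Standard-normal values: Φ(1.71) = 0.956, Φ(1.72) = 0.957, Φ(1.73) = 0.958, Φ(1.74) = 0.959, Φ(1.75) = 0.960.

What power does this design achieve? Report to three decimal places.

Power ≈ 0.956

z_β = δ·√(n/(σ₁²+σ₂²)) − z_{α/2}
    = 4.8 · √(230/288) − 2.576
    = 4.8 · 0.89365 − 2.576
    = 4.2895 − 2.576 = 1.7135 → 1.71
Power = Φ(1.71) = 0.956.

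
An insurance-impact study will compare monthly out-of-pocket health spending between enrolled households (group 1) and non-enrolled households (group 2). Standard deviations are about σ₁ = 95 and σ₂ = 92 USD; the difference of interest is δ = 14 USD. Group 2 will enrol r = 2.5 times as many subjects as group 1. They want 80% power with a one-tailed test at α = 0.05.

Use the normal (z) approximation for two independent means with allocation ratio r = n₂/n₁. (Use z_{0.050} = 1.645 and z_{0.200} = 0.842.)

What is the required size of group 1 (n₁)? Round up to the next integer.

n₁ = 392

n₁ = (z_α + z_β)² · (σ₁² + σ₂²/r) / δ²
   = (1.645 + 0.842)² · (95² + 92²/2.5) / 14²
   = 6.1852 · (9025 + 3385.6) / 196
   = 6.1852 · 12410.6 / 196
   = 391.64
Round up → n₁ = 392; n₂ = r·n₁ = 2.5 × 392 = 980.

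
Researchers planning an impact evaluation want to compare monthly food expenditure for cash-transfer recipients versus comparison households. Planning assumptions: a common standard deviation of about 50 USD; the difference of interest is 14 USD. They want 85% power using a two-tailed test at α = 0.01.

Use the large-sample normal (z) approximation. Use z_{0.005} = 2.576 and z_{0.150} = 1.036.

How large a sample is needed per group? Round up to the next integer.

n = 333 per group

n = (z_{α/2} + z_β)² · (σ₁² + σ₂²) / δ²
  = (2.576 + 1.036)² · (2·50² = 5000) / 14²
  = 13.0465 · 5000 / 196
  = 332.82
Round up → n = 333 per group.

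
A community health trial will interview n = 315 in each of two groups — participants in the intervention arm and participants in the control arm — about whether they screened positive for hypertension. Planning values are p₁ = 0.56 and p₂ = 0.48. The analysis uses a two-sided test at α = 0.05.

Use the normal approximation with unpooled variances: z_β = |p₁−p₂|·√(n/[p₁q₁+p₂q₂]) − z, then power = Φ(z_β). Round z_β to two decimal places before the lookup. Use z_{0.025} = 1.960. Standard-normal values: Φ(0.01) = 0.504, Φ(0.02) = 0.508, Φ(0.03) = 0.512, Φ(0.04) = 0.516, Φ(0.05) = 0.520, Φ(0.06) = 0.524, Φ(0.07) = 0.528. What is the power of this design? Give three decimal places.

z_β = |p₁−p₂|·√(n/[p₁q₁+p₂q₂]) − z_{α/2}
    = 0.08 · √(315/0.4960) − 1.960
    = 0.08 · 25.2008 − 1.960
    = 2.0161 − 1.960 = 0.0561 → 0.06
Power = Φ(0.06) = 0.524.

Power ≈ 0.524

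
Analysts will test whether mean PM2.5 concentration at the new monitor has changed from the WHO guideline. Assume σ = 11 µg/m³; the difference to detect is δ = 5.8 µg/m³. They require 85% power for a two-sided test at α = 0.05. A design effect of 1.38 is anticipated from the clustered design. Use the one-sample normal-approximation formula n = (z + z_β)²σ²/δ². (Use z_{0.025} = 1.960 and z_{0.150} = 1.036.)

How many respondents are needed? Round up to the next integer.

n = 45

n = (z_{α/2} + z_β)² · σ² / δ²
  = (1.960 + 1.036)² · 11² / 5.8²
  = 8.9760 · 121 / 33.64
  = 32.29
Design effect: 1.38 × 32.29 = 44.55.
Round up → n = 45.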